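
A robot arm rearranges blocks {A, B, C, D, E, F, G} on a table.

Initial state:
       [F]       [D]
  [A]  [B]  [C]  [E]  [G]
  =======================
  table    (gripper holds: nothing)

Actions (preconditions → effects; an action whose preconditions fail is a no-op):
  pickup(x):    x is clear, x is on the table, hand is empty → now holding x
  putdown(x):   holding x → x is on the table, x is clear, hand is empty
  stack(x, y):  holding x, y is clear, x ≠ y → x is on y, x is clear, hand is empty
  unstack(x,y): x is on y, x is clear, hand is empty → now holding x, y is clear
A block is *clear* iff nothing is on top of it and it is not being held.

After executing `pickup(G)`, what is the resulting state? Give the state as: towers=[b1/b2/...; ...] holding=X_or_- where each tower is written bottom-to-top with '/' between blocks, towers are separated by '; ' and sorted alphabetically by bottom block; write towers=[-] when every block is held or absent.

before: towers=[A; B/F; C; E/D; G] holding=-
pre[pickup(G)]: clear(G) ok, ontable(G) ok, handempty ok
all met → apply pickup(G)
after:  towers=[A; B/F; C; E/D] holding=G

towers=[A; B/F; C; E/D] holding=G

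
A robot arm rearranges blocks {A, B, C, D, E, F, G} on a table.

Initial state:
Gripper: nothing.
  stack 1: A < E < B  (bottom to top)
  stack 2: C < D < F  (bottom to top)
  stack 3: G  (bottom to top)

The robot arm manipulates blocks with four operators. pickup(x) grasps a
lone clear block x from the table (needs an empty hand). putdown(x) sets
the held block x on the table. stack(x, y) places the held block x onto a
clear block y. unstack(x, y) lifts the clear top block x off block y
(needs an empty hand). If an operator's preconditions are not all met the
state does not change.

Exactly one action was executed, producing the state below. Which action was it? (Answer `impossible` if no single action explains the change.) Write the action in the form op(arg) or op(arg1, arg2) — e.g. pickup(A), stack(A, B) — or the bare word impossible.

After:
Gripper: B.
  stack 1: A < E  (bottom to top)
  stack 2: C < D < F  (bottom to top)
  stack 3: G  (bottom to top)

unstack(B, E)

target: towers=[A/E; C/D/F; G] holding=B
     unstack(B, E) → towers=[A/E; C/D/F; G] holding=B  ← match
     unstack(F, D) → towers=[A/E/B; C/D; G] holding=F
         pickup(G) → towers=[A/E/B; C/D/F] holding=G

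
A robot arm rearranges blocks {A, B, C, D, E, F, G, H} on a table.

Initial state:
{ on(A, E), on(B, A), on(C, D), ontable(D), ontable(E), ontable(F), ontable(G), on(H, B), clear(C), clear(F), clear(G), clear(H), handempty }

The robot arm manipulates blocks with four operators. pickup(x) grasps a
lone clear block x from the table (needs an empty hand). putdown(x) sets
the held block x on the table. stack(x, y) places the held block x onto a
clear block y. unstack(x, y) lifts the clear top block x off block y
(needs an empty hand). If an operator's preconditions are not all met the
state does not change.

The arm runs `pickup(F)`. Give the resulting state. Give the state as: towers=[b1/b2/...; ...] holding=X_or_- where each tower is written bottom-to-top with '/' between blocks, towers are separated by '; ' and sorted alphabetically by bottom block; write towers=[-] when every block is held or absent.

towers=[D/C; E/A/B/H; G] holding=F

before: towers=[D/C; E/A/B/H; F; G] holding=-
pre[pickup(F)]: clear(F) ok, ontable(F) ok, handempty ok
all met → apply pickup(F)
after:  towers=[D/C; E/A/B/H; G] holding=F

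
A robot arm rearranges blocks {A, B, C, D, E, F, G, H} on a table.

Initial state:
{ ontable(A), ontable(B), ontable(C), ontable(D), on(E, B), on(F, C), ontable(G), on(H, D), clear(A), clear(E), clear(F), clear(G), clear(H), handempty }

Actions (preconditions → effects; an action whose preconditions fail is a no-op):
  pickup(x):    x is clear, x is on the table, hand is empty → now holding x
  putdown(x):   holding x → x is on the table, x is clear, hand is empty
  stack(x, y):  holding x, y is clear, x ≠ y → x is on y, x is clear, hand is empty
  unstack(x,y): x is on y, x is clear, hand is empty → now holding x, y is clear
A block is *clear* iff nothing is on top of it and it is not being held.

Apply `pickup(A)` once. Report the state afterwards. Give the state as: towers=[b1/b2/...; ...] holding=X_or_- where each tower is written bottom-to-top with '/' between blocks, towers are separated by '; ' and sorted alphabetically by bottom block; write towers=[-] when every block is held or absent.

towers=[B/E; C/F; D/H; G] holding=A

before: towers=[A; B/E; C/F; D/H; G] holding=-
pre[pickup(A)]: clear(A) ok, ontable(A) ok, handempty ok
all met → apply pickup(A)
after:  towers=[B/E; C/F; D/H; G] holding=A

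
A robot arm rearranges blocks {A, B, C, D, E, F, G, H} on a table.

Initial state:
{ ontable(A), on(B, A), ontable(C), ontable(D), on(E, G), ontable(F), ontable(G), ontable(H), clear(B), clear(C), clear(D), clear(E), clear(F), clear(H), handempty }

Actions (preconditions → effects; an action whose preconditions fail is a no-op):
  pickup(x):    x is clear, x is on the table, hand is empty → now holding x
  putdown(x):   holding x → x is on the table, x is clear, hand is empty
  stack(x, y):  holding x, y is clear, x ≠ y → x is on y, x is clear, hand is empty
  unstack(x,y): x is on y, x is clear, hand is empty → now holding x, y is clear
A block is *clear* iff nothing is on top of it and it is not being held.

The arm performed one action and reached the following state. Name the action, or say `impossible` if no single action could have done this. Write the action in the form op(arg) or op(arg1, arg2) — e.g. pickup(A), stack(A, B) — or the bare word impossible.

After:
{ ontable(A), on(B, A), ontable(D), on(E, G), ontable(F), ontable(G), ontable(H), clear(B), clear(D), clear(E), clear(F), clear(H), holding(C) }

target: towers=[A/B; D; F; G/E; H] holding=C
     unstack(E, G) → towers=[A/B; C; D; F; G; H] holding=E
         pickup(H) → towers=[A/B; C; D; F; G/E] holding=H
     unstack(B, A) → towers=[A; C; D; F; G/E; H] holding=B
         pickup(F) → towers=[A/B; C; D; G/E; H] holding=F
         pickup(D) → towers=[A/B; C; F; G/E; H] holding=D
         pickup(C) → towers=[A/B; D; F; G/E; H] holding=C  ← match

pickup(C)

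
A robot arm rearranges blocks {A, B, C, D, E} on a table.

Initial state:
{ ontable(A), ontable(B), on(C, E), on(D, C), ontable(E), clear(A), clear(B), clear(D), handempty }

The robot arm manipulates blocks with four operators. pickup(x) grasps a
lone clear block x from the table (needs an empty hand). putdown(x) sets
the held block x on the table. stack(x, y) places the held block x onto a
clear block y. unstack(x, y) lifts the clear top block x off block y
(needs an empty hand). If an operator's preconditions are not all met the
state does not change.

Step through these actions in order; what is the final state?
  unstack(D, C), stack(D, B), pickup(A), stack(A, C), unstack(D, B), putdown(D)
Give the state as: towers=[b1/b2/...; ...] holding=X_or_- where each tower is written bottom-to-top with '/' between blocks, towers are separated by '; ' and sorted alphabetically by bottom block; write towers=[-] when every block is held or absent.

step 1 (unstack(D, C)): towers=[A; B; E/C] holding=D
step 2 (stack(D, B)): towers=[A; B/D; E/C] holding=-
step 3 (pickup(A)): towers=[B/D; E/C] holding=A
step 4 (stack(A, C)): towers=[B/D; E/C/A] holding=-
step 5 (unstack(D, B)): towers=[B; E/C/A] holding=D
step 6 (putdown(D)): towers=[B; D; E/C/A] holding=-

towers=[B; D; E/C/A] holding=-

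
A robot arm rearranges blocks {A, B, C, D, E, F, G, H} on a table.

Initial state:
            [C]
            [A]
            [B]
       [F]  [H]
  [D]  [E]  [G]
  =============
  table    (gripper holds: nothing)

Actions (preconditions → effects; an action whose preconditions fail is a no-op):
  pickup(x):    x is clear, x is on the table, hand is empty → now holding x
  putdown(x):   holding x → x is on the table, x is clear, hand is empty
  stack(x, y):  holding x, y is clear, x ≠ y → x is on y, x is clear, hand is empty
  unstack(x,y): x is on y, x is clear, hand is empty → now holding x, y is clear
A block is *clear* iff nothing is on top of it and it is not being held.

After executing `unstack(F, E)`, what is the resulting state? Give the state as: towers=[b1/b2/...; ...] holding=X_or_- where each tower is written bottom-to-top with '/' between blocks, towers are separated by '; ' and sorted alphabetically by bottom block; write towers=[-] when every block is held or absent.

before: towers=[D; E/F; G/H/B/A/C] holding=-
pre[unstack(F, E)]: on(F,E) ok, clear(F) ok, handempty ok
all met → apply unstack(F, E)
after:  towers=[D; E; G/H/B/A/C] holding=F

towers=[D; E; G/H/B/A/C] holding=F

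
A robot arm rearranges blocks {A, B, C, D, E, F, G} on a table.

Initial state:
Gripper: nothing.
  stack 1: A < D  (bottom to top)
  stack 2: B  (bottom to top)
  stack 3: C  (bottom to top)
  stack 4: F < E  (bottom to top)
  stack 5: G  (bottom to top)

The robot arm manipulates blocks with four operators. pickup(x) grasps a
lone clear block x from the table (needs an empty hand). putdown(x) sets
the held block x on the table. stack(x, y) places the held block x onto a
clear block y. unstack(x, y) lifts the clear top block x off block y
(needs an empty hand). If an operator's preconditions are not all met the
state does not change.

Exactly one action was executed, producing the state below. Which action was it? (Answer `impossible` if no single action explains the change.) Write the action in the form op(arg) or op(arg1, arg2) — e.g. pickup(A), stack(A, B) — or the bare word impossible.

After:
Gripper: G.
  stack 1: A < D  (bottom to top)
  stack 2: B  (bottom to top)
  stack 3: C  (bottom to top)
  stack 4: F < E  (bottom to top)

pickup(G)

target: towers=[A/D; B; C; F/E] holding=G
         pickup(B) → towers=[A/D; C; F/E; G] holding=B
         pickup(G) → towers=[A/D; B; C; F/E] holding=G  ← match
     unstack(D, A) → towers=[A; B; C; F/E; G] holding=D
     unstack(E, F) → towers=[A/D; B; C; F; G] holding=E
         pickup(C) → towers=[A/D; B; F/E; G] holding=C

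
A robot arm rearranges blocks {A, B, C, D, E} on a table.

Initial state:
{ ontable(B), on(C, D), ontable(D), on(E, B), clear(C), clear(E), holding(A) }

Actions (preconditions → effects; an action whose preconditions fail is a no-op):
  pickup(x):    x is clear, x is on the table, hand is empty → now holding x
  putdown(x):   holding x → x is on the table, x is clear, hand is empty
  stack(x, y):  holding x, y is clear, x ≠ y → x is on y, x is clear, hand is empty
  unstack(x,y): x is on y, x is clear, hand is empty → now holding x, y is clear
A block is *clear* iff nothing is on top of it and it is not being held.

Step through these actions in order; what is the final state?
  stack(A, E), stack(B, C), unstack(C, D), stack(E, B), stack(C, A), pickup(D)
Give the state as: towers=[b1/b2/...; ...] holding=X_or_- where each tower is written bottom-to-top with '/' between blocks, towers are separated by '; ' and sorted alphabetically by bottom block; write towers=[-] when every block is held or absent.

towers=[B/E/A/C] holding=D

step 1 (stack(A, E)): towers=[B/E/A; D/C] holding=-
step 2 (stack(B, C)) [no-op]: towers=[B/E/A; D/C] holding=-
step 3 (unstack(C, D)): towers=[B/E/A; D] holding=C
step 4 (stack(E, B)) [no-op]: towers=[B/E/A; D] holding=C
step 5 (stack(C, A)): towers=[B/E/A/C; D] holding=-
step 6 (pickup(D)): towers=[B/E/A/C] holding=D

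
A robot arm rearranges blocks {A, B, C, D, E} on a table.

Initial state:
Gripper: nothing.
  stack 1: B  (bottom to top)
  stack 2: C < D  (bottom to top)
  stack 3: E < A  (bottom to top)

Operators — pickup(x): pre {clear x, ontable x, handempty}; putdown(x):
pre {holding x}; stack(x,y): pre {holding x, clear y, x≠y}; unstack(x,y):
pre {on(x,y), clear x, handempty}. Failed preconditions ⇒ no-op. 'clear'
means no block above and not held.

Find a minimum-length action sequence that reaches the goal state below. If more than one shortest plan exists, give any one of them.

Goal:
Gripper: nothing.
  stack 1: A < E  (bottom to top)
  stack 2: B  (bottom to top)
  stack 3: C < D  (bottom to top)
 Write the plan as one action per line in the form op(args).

unstack(A, E)
putdown(A)
pickup(E)
stack(E, A)

step 1 (unstack(A, E)): towers=[B; C/D; E] holding=A
step 2 (putdown(A)): towers=[A; B; C/D; E] holding=-
step 3 (pickup(E)): towers=[A; B; C/D] holding=E
step 4 (stack(E, A)): towers=[A/E; B; C/D] holding=-
goal check: towers=[A/E; B; C/D] holding=- — reached (length 4, optimal by BFS)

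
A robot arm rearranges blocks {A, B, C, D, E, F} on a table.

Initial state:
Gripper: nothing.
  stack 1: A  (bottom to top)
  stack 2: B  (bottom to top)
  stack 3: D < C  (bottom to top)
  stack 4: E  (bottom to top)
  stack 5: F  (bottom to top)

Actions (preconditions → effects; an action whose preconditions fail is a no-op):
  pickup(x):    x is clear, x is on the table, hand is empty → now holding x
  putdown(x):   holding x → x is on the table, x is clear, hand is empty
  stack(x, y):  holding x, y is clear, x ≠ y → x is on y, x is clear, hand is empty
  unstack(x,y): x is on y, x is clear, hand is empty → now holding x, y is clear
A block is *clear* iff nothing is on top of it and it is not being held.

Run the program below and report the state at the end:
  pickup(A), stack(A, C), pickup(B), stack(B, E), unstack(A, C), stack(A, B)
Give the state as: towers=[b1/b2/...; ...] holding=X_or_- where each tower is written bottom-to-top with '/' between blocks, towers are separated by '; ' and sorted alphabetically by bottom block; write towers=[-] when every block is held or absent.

step 1 (pickup(A)): towers=[B; D/C; E; F] holding=A
step 2 (stack(A, C)): towers=[B; D/C/A; E; F] holding=-
step 3 (pickup(B)): towers=[D/C/A; E; F] holding=B
step 4 (stack(B, E)): towers=[D/C/A; E/B; F] holding=-
step 5 (unstack(A, C)): towers=[D/C; E/B; F] holding=A
step 6 (stack(A, B)): towers=[D/C; E/B/A; F] holding=-

towers=[D/C; E/B/A; F] holding=-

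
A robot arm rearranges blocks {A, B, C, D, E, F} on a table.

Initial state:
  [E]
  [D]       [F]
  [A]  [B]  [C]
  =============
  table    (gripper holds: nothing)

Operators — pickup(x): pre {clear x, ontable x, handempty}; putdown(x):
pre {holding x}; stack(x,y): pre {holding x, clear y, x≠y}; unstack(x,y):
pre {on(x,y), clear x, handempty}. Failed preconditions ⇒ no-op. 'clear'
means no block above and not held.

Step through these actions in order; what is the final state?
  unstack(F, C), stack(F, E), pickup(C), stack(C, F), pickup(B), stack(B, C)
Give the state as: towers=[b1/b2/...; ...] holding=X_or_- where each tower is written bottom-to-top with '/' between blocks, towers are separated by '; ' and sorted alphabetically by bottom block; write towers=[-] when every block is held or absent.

towers=[A/D/E/F/C/B] holding=-

step 1 (unstack(F, C)): towers=[A/D/E; B; C] holding=F
step 2 (stack(F, E)): towers=[A/D/E/F; B; C] holding=-
step 3 (pickup(C)): towers=[A/D/E/F; B] holding=C
step 4 (stack(C, F)): towers=[A/D/E/F/C; B] holding=-
step 5 (pickup(B)): towers=[A/D/E/F/C] holding=B
step 6 (stack(B, C)): towers=[A/D/E/F/C/B] holding=-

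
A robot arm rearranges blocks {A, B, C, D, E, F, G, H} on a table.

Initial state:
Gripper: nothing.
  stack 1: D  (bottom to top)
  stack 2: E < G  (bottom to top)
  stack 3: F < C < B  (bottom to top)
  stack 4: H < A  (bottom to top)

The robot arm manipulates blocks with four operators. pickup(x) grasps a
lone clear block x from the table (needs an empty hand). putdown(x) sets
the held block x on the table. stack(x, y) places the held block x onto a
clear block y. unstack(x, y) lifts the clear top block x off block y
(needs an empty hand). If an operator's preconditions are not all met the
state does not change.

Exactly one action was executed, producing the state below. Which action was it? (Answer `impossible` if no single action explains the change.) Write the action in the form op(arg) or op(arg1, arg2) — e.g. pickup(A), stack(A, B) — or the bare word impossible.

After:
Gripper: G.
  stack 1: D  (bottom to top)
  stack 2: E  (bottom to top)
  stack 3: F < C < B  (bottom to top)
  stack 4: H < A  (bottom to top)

target: towers=[D; E; F/C/B; H/A] holding=G
     unstack(G, E) → towers=[D; E; F/C/B; H/A] holding=G  ← match
     unstack(A, H) → towers=[D; E/G; F/C/B; H] holding=A
     unstack(B, C) → towers=[D; E/G; F/C; H/A] holding=B
         pickup(D) → towers=[E/G; F/C/B; H/A] holding=D

unstack(G, E)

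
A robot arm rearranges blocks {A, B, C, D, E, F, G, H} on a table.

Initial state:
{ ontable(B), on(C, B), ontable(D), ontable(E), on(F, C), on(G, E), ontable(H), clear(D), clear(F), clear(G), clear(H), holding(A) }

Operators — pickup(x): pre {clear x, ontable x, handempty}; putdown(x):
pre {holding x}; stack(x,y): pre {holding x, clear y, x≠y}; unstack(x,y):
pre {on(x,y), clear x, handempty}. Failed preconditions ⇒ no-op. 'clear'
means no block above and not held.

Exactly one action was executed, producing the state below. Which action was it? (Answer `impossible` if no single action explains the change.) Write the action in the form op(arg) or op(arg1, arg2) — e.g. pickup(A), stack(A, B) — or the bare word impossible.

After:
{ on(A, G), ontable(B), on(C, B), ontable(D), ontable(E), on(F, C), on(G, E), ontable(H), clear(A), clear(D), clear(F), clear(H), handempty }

stack(A, G)

target: towers=[B/C/F; D; E/G/A; H] holding=-
        putdown(A) → towers=[A; B/C/F; D; E/G; H] holding=-
       stack(A, G) → towers=[B/C/F; D; E/G/A; H] holding=-  ← match
       stack(A, H) → towers=[B/C/F; D; E/G; H/A] holding=-
       stack(A, F) → towers=[B/C/F/A; D; E/G; H] holding=-
       stack(A, D) → towers=[B/C/F; D/A; E/G; H] holding=-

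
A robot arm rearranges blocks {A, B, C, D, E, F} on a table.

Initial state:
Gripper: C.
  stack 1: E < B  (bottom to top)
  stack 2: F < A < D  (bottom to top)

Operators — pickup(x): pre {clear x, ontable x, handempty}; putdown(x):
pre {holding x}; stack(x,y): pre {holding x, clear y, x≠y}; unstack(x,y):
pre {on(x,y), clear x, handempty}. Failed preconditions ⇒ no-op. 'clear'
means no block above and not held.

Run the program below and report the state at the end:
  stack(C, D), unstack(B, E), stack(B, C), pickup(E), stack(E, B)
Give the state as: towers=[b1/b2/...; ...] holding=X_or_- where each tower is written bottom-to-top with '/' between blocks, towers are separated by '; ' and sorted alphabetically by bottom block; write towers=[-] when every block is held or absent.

step 1 (stack(C, D)): towers=[E/B; F/A/D/C] holding=-
step 2 (unstack(B, E)): towers=[E; F/A/D/C] holding=B
step 3 (stack(B, C)): towers=[E; F/A/D/C/B] holding=-
step 4 (pickup(E)): towers=[F/A/D/C/B] holding=E
step 5 (stack(E, B)): towers=[F/A/D/C/B/E] holding=-

towers=[F/A/D/C/B/E] holding=-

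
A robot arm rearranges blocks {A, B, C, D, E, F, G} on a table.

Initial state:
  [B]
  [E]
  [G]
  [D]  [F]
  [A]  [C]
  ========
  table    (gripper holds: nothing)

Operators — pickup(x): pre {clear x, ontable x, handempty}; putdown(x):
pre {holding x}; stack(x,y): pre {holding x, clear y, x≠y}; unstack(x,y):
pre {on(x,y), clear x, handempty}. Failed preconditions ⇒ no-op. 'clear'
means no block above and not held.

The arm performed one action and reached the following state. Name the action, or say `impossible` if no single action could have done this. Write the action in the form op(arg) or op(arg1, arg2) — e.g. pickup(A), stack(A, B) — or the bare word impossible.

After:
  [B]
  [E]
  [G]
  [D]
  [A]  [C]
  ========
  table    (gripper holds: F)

target: towers=[A/D/G/E/B; C] holding=F
     unstack(B, E) → towers=[A/D/G/E; C/F] holding=B
     unstack(F, C) → towers=[A/D/G/E/B; C] holding=F  ← match

unstack(F, C)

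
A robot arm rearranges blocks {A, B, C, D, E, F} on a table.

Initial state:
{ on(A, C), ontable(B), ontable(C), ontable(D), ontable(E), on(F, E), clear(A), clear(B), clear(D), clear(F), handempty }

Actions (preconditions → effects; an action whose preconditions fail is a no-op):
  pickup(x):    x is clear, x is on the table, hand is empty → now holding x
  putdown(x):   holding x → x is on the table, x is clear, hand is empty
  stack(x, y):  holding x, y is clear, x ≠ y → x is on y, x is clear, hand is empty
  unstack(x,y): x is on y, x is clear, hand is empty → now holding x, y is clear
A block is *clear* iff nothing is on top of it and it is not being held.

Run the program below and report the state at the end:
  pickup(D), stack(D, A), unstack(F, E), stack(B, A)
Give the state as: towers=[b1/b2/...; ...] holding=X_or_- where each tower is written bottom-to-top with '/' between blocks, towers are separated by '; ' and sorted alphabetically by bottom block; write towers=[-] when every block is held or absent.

step 1 (pickup(D)): towers=[B; C/A; E/F] holding=D
step 2 (stack(D, A)): towers=[B; C/A/D; E/F] holding=-
step 3 (unstack(F, E)): towers=[B; C/A/D; E] holding=F
step 4 (stack(B, A)) [no-op]: towers=[B; C/A/D; E] holding=F

towers=[B; C/A/D; E] holding=F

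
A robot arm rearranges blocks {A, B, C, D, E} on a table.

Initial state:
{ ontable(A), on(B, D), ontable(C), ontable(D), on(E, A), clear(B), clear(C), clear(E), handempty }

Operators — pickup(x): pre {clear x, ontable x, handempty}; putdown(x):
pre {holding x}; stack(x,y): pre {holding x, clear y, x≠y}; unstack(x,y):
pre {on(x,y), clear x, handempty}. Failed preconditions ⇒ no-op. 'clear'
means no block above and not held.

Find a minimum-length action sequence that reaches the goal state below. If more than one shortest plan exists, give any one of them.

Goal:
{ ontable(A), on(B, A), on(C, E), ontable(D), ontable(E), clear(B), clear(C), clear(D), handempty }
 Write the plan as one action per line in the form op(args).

step 1 (unstack(E, A)): towers=[A; C; D/B] holding=E
step 2 (putdown(E)): towers=[A; C; D/B; E] holding=-
step 3 (unstack(B, D)): towers=[A; C; D; E] holding=B
step 4 (stack(B, A)): towers=[A/B; C; D; E] holding=-
step 5 (pickup(C)): towers=[A/B; D; E] holding=C
step 6 (stack(C, E)): towers=[A/B; D; E/C] holding=-
goal check: towers=[A/B; D; E/C] holding=- — reached (length 6, optimal by BFS)

unstack(E, A)
putdown(E)
unstack(B, D)
stack(B, A)
pickup(C)
stack(C, E)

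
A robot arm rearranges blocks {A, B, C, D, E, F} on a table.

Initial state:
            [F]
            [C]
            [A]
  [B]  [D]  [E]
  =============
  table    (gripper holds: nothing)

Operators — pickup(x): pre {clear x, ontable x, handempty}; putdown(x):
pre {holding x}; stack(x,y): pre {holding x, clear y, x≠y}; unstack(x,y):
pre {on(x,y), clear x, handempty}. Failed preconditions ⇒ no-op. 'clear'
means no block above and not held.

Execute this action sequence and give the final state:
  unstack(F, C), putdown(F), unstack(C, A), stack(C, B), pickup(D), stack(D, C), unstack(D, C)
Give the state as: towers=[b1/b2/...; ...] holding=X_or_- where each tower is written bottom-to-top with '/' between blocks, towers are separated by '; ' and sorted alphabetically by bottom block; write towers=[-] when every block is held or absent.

towers=[B/C; E/A; F] holding=D

step 1 (unstack(F, C)): towers=[B; D; E/A/C] holding=F
step 2 (putdown(F)): towers=[B; D; E/A/C; F] holding=-
step 3 (unstack(C, A)): towers=[B; D; E/A; F] holding=C
step 4 (stack(C, B)): towers=[B/C; D; E/A; F] holding=-
step 5 (pickup(D)): towers=[B/C; E/A; F] holding=D
step 6 (stack(D, C)): towers=[B/C/D; E/A; F] holding=-
step 7 (unstack(D, C)): towers=[B/C; E/A; F] holding=D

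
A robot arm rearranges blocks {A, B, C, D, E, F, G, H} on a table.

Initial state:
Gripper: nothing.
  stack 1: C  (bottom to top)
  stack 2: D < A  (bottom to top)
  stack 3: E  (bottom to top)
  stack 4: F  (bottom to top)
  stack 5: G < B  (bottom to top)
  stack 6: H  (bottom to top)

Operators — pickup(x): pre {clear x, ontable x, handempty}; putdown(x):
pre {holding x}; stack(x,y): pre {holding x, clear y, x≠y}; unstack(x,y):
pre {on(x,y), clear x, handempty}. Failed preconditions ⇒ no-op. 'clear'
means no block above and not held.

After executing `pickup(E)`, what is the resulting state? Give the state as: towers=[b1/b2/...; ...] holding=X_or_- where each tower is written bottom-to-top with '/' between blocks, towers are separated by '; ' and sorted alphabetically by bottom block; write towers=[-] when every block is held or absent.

before: towers=[C; D/A; E; F; G/B; H] holding=-
pre[pickup(E)]: clear(E) ✓, ontable(E) ✓, handempty ✓
all met → apply pickup(E)
after:  towers=[C; D/A; F; G/B; H] holding=E

towers=[C; D/A; F; G/B; H] holding=E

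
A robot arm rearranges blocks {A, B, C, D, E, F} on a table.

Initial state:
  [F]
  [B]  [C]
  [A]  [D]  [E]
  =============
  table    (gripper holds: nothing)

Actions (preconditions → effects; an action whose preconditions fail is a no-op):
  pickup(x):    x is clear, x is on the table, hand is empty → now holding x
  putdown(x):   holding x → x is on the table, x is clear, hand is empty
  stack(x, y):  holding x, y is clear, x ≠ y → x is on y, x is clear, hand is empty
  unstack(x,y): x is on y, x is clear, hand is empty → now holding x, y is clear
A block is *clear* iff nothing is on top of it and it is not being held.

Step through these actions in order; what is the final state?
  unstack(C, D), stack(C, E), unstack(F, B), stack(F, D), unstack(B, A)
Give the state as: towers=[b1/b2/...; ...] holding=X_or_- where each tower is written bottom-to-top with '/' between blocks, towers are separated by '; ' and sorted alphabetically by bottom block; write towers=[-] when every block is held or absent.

towers=[A; D/F; E/C] holding=B

step 1 (unstack(C, D)): towers=[A/B/F; D; E] holding=C
step 2 (stack(C, E)): towers=[A/B/F; D; E/C] holding=-
step 3 (unstack(F, B)): towers=[A/B; D; E/C] holding=F
step 4 (stack(F, D)): towers=[A/B; D/F; E/C] holding=-
step 5 (unstack(B, A)): towers=[A; D/F; E/C] holding=B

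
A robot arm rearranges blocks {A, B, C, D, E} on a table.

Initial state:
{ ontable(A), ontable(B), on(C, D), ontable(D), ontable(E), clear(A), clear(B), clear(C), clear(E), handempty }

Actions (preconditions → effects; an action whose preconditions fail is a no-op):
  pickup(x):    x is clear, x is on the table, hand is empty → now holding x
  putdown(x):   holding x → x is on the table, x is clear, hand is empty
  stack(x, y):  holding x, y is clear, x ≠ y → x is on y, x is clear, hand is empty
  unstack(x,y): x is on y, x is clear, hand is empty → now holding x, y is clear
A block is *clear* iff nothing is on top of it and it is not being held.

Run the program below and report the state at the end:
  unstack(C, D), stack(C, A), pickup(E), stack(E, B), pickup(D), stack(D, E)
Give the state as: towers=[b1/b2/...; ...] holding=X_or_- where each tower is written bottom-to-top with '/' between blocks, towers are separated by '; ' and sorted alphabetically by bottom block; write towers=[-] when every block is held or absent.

towers=[A/C; B/E/D] holding=-

step 1 (unstack(C, D)): towers=[A; B; D; E] holding=C
step 2 (stack(C, A)): towers=[A/C; B; D; E] holding=-
step 3 (pickup(E)): towers=[A/C; B; D] holding=E
step 4 (stack(E, B)): towers=[A/C; B/E; D] holding=-
step 5 (pickup(D)): towers=[A/C; B/E] holding=D
step 6 (stack(D, E)): towers=[A/C; B/E/D] holding=-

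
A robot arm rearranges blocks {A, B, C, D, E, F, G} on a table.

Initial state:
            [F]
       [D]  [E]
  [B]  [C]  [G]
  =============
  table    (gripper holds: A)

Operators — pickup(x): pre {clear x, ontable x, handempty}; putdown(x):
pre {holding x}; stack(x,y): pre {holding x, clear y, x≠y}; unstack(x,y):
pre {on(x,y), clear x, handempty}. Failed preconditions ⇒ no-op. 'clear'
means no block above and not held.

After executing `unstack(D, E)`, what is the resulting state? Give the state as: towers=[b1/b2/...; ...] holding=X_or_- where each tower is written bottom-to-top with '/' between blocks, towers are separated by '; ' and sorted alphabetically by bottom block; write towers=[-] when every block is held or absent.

before: towers=[B; C/D; G/E/F] holding=A
pre[unstack(D, E)]: on(D,E) no, clear(D) yes, handempty no
on(D,E), handempty unmet → unstack(D, E) is a no-op
after:  towers=[B; C/D; G/E/F] holding=A

towers=[B; C/D; G/E/F] holding=A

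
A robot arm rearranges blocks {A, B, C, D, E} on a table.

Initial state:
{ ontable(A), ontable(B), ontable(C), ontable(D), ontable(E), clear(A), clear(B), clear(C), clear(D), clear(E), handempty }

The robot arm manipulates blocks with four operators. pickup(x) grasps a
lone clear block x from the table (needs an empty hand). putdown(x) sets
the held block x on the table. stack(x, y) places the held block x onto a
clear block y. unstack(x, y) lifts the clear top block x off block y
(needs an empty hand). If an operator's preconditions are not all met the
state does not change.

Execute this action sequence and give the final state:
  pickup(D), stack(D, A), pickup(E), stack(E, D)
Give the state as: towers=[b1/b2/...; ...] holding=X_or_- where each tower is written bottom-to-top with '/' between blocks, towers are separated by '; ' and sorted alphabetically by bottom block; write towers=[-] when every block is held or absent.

towers=[A/D/E; B; C] holding=-

step 1 (pickup(D)): towers=[A; B; C; E] holding=D
step 2 (stack(D, A)): towers=[A/D; B; C; E] holding=-
step 3 (pickup(E)): towers=[A/D; B; C] holding=E
step 4 (stack(E, D)): towers=[A/D/E; B; C] holding=-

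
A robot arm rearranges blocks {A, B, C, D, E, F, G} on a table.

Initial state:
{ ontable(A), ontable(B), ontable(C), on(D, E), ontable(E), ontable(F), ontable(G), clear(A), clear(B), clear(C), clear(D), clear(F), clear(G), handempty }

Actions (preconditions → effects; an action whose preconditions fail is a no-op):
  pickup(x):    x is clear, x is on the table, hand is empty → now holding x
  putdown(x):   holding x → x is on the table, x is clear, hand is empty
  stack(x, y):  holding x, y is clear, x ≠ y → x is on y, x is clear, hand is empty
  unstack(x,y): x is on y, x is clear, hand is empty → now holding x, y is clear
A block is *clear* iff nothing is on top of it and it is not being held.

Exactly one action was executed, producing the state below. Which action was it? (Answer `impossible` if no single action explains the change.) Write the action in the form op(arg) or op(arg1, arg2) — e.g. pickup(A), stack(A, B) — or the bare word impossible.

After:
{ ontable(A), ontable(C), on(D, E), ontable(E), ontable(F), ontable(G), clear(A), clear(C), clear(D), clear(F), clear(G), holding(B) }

pickup(B)

target: towers=[A; C; E/D; F; G] holding=B
         pickup(B) → towers=[A; C; E/D; F; G] holding=B  ← match
         pickup(F) → towers=[A; B; C; E/D; G] holding=F
         pickup(G) → towers=[A; B; C; E/D; F] holding=G
     unstack(D, E) → towers=[A; B; C; E; F; G] holding=D
         pickup(A) → towers=[B; C; E/D; F; G] holding=A
         pickup(C) → towers=[A; B; E/D; F; G] holding=C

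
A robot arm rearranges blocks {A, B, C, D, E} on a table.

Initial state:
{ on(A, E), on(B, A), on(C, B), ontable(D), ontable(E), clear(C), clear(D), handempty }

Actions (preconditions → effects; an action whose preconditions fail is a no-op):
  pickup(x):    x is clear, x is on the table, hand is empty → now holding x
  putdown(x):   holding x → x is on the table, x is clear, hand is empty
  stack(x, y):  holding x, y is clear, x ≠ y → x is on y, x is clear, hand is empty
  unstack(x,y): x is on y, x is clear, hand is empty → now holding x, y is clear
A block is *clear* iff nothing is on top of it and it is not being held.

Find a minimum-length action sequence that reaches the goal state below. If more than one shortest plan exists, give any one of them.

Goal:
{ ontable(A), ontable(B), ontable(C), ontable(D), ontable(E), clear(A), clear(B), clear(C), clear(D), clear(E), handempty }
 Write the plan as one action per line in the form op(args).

unstack(C, B)
putdown(C)
unstack(B, A)
putdown(B)
unstack(A, E)
putdown(A)

step 1 (unstack(C, B)): towers=[D; E/A/B] holding=C
step 2 (putdown(C)): towers=[C; D; E/A/B] holding=-
step 3 (unstack(B, A)): towers=[C; D; E/A] holding=B
step 4 (putdown(B)): towers=[B; C; D; E/A] holding=-
step 5 (unstack(A, E)): towers=[B; C; D; E] holding=A
step 6 (putdown(A)): towers=[A; B; C; D; E] holding=-
goal check: towers=[A; B; C; D; E] holding=- — reached (length 6, optimal by BFS)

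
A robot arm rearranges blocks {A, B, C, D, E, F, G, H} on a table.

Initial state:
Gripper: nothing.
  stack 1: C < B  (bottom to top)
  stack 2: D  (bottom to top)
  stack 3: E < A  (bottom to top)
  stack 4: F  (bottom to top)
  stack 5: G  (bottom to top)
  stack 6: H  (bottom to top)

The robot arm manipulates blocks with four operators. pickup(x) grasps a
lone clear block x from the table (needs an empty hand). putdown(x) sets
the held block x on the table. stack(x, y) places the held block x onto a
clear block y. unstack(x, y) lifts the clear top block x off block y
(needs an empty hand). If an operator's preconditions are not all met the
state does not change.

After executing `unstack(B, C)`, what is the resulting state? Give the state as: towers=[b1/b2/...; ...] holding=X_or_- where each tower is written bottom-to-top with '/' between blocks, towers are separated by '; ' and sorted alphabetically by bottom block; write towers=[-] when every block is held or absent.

before: towers=[C/B; D; E/A; F; G; H] holding=-
pre[unstack(B, C)]: on(B,C) yes, clear(B) yes, handempty yes
all met → apply unstack(B, C)
after:  towers=[C; D; E/A; F; G; H] holding=B

towers=[C; D; E/A; F; G; H] holding=B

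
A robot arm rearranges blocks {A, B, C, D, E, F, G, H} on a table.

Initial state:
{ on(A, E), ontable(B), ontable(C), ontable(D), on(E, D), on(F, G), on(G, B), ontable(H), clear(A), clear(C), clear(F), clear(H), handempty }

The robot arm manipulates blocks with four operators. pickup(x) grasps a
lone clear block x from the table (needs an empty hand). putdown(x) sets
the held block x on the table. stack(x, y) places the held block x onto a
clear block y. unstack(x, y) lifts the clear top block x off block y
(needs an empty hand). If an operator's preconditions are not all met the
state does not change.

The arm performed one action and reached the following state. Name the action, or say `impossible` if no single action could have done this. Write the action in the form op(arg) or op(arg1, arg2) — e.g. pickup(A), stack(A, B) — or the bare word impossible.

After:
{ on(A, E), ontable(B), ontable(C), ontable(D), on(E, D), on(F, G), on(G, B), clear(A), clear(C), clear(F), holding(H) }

target: towers=[B/G/F; C; D/E/A] holding=H
     unstack(A, E) → towers=[B/G/F; C; D/E; H] holding=A
         pickup(H) → towers=[B/G/F; C; D/E/A] holding=H  ← match
     unstack(F, G) → towers=[B/G; C; D/E/A; H] holding=F
         pickup(C) → towers=[B/G/F; D/E/A; H] holding=C

pickup(H)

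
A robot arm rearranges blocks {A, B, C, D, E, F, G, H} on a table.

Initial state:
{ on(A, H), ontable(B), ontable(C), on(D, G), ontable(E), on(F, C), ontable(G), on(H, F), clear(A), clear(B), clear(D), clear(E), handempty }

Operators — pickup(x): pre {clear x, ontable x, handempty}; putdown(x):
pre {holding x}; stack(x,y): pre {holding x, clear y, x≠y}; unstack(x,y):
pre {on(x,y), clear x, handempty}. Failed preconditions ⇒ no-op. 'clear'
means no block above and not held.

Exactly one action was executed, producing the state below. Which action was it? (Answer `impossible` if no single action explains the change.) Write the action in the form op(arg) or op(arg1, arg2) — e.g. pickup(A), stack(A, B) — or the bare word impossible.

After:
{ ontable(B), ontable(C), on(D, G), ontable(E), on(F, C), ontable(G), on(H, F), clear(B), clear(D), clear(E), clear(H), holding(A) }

target: towers=[B; C/F/H; E; G/D] holding=A
     unstack(A, H) → towers=[B; C/F/H; E; G/D] holding=A  ← match
         pickup(E) → towers=[B; C/F/H/A; G/D] holding=E
         pickup(B) → towers=[C/F/H/A; E; G/D] holding=B
     unstack(D, G) → towers=[B; C/F/H/A; E; G] holding=D

unstack(A, H)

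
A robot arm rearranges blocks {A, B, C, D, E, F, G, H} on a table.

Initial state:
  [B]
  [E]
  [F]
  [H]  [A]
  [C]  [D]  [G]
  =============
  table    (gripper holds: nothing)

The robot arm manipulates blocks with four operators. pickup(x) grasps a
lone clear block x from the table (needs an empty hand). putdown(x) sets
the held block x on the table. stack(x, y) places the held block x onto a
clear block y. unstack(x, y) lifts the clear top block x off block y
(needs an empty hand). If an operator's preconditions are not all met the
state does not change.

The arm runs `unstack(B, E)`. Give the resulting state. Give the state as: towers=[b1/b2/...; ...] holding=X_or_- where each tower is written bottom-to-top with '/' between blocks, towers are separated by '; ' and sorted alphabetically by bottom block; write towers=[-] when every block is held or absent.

towers=[C/H/F/E; D/A; G] holding=B

before: towers=[C/H/F/E/B; D/A; G] holding=-
pre[unstack(B, E)]: on(B,E) yes, clear(B) yes, handempty yes
all met → apply unstack(B, E)
after:  towers=[C/H/F/E; D/A; G] holding=B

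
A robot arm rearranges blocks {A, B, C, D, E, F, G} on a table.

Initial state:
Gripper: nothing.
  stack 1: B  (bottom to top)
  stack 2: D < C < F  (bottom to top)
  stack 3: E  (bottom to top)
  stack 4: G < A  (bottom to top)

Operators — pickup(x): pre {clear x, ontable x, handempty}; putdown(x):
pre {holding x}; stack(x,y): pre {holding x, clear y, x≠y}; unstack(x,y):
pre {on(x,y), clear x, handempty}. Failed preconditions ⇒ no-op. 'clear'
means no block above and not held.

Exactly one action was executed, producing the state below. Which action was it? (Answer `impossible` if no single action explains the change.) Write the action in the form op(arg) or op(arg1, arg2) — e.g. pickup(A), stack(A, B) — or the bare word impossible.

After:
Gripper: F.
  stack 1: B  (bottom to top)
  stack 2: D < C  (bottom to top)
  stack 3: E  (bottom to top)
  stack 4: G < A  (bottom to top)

unstack(F, C)

target: towers=[B; D/C; E; G/A] holding=F
         pickup(B) → towers=[D/C/F; E; G/A] holding=B
     unstack(F, C) → towers=[B; D/C; E; G/A] holding=F  ← match
     unstack(A, G) → towers=[B; D/C/F; E; G] holding=A
         pickup(E) → towers=[B; D/C/F; G/A] holding=E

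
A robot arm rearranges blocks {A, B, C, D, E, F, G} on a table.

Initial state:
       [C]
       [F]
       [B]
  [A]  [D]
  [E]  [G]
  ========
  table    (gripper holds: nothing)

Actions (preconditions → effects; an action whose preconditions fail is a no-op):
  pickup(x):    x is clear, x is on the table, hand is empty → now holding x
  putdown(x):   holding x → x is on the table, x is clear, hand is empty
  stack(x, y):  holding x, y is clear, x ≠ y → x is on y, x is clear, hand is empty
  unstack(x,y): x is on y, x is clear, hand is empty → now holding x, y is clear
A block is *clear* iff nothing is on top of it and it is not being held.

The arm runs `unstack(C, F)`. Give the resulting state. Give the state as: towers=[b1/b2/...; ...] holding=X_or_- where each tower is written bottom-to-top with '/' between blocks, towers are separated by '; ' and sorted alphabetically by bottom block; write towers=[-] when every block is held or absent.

before: towers=[E/A; G/D/B/F/C] holding=-
pre[unstack(C, F)]: on(C,F) ✓, clear(C) ✓, handempty ✓
all met → apply unstack(C, F)
after:  towers=[E/A; G/D/B/F] holding=C

towers=[E/A; G/D/B/F] holding=C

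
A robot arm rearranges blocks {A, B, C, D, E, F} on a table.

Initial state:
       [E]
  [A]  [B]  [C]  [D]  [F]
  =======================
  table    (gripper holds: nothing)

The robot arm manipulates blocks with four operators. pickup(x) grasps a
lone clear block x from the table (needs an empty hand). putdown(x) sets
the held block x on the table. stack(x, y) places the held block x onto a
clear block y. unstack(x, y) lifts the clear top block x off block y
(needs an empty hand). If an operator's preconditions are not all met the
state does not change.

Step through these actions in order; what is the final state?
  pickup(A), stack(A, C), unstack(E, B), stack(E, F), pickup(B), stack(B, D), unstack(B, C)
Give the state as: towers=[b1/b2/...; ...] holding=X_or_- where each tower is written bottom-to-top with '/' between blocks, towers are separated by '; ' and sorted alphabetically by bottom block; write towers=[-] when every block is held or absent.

towers=[C/A; D/B; F/E] holding=-

step 1 (pickup(A)): towers=[B/E; C; D; F] holding=A
step 2 (stack(A, C)): towers=[B/E; C/A; D; F] holding=-
step 3 (unstack(E, B)): towers=[B; C/A; D; F] holding=E
step 4 (stack(E, F)): towers=[B; C/A; D; F/E] holding=-
step 5 (pickup(B)): towers=[C/A; D; F/E] holding=B
step 6 (stack(B, D)): towers=[C/A; D/B; F/E] holding=-
step 7 (unstack(B, C)) [no-op]: towers=[C/A; D/B; F/E] holding=-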